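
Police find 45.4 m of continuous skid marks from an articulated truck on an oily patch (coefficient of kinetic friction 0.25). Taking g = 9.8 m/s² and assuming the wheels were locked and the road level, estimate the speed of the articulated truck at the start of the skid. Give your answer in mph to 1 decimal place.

Deceleration a = μg = 0.25 × 9.8 = 2.450 m/s².
v = √(2a·d) = √(2 × 2.450 × 45.4) = √222.460 = 14.9151 m/s.
= 14.9151 ÷ 0.44704 = 33.364 mph.

Initial speed ≈ 33.4 mph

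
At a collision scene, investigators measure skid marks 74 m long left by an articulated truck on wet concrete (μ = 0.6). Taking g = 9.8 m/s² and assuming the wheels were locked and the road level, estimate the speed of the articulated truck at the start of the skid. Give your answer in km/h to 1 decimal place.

Initial speed ≈ 106.2 km/h

Deceleration a = μg = 0.6 × 9.8 = 5.880 m/s².
v = √(2a·d) = √(2 × 5.880 × 74) = √870.240 = 29.4998 m/s.
= 29.4998 × 3.6 = 106.199 km/h.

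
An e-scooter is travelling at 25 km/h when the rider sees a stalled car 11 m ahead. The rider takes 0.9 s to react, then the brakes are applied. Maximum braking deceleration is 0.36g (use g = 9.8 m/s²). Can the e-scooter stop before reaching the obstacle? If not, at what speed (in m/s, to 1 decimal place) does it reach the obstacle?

No — it strikes the obstacle at 3.8 m/s

25 km/h ÷ 3.6 = 6.9444 m/s.
a = 0.36 × 9.8 = 3.528 m/s².
Reaction distance = 6.9444 × 0.9 = 6.250 m.
Braking distance needed to stop: v²/(2a) = 48.225 / 7.056 = 6.835 m, so total needed = 6.250 + 6.835 = 13.085 m > 11 m — it cannot stop.
Distance remaining when braking begins: 11 − 6.250 = 4.750 m.
v² = v₀² − 2a·d = 48.225 − 2 × 3.528 × 4.750 = 14.709 m²/s².
v = √14.709 = 3.835 m/s.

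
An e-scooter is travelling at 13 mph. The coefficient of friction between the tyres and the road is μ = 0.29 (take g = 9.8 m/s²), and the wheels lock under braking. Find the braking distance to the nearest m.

Braking distance ≈ 6 m

13 mph × 0.44704 = 5.8115 m/s.
a = μg = 0.29 × 9.8 = 2.842 m/s².
Braking distance = v²/(2a) = 5.8115² / (2 × 2.842) = 33.774 / 5.684 = 5.942 m.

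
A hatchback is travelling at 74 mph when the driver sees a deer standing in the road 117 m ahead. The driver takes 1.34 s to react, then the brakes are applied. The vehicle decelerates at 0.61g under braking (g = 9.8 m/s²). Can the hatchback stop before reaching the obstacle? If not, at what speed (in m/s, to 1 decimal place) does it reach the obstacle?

No — it strikes the obstacle at 15.0 m/s

74 mph × 0.44704 = 33.0810 m/s.
a = 0.61 × 9.8 = 5.978 m/s².
Reaction distance = 33.0810 × 1.34 = 44.329 m.
Braking distance needed to stop: v²/(2a) = 1094.353 / 11.956 = 91.532 m, so total needed = 44.329 + 91.532 = 135.861 m > 117 m — it cannot stop.
Distance remaining when braking begins: 117 − 44.329 = 72.671 m.
v² = v₀² − 2a·d = 1094.353 − 2 × 5.978 × 72.671 = 225.499 m²/s².
v = √225.499 = 15.017 m/s.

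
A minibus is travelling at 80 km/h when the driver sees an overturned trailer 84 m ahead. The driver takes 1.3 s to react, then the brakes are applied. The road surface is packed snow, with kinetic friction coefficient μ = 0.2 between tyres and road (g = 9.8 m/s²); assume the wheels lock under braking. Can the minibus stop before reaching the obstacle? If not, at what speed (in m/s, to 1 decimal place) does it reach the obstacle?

80 km/h ÷ 3.6 = 22.2222 m/s.
a = μg = 0.2 × 9.8 = 1.960 m/s².
Reaction distance = 22.2222 × 1.3 = 28.889 m.
Braking distance needed to stop: v²/(2a) = 493.826 / 3.920 = 125.976 m, so total needed = 28.889 + 125.976 = 154.865 m > 84 m — it cannot stop.
Distance remaining when braking begins: 84 − 28.889 = 55.111 m.
v² = v₀² − 2a·d = 493.826 − 2 × 1.960 × 55.111 = 277.791 m²/s².
v = √277.791 = 16.667 m/s.

No — it strikes the obstacle at 16.7 m/s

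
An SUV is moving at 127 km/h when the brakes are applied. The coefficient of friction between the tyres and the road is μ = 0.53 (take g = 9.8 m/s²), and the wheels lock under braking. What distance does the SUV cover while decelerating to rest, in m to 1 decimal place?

Braking distance ≈ 119.8 m

127 km/h ÷ 3.6 = 35.2778 m/s.
a = μg = 0.53 × 9.8 = 5.194 m/s².
Braking distance = v²/(2a) = 35.2778² / (2 × 5.194) = 1244.523 / 10.388 = 119.804 m.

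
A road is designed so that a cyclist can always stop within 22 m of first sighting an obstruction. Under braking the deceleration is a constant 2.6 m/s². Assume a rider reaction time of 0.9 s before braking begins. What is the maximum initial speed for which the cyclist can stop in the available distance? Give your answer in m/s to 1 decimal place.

Stopping distance: v·t_r + v²/(2a) = 22 with t_r = 0.9 s and a = 2.600 m/s².
So v² + 4.680 v − 114.40 = 0.
Positive root: v = −a·t_r + √((a·t_r)² + 2a·d) = −2.340 + √(5.476 + 114.40) = 8.6088 m/s.

Maximum speed ≈ 8.6 m/s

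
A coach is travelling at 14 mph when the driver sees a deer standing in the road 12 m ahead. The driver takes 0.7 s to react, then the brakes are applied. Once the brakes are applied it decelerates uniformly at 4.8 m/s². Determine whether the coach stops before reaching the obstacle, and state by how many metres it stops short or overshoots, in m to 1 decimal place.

14 mph × 0.44704 = 6.2586 m/s.
Reaction distance = 6.2586 × 0.7 = 4.381 m.
Braking distance = v²/(2a) = 39.170 / 9.600 = 4.080 m.
Total stopping distance = 4.381 + 4.080 = 8.461 m, vs 12 m available — it stops with 12 − 8.461 = 3.539 m to spare.

Yes — it stops 3.5 m short of the obstacle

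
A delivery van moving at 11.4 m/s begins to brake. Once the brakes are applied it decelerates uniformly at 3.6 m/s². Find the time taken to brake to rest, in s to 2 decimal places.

Braking time = v/a = 11.4000 / 3.600 = 3.167 s.

Braking time ≈ 3.17 s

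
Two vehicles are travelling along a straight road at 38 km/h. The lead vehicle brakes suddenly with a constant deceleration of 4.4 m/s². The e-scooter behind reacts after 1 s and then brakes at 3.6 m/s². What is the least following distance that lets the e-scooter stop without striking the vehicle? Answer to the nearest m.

Minimum gap ≈ 13 m

38 km/h ÷ 3.6 = 10.5556 m/s.
Leader travels v²/(2a_L) = 111.421 / 8.800 = 12.661 m before stopping.
Follower covers v·t_r = 10.5556 × 1 = 10.556 m while reacting, then v²/(2a_F) = 111.421 / 7.200 = 15.475 m while braking, for a total of 10.556 + 15.475 = 26.031 m.
Since a_F ≤ a_L and the follower starts braking later, the follower is never slower than the leader, so the closest approach is when both have stopped.
Minimum gap = 26.031 − 12.661 = 13.370 m.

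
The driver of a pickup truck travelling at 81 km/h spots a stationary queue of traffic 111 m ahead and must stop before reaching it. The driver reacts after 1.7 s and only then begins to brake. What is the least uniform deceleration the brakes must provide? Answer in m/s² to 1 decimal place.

Required deceleration ≈ 3.5 m/s²

81 km/h ÷ 3.6 = 22.5000 m/s.
Distance covered during reaction = 22.5000 × 1.7 = 38.250 m.
Distance available for braking: 111 − 38.250 = 72.750 m.
v² = 2a·d ⇒ a = v²/(2d) = 22.5000² / (2 × 72.750) = 506.250 / 145.500 = 3.4794 m/s².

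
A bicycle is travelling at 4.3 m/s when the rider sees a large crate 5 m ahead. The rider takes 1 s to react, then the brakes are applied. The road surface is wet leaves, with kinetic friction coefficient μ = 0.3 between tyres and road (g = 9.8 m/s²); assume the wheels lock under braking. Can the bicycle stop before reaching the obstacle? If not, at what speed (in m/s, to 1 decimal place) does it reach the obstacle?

a = μg = 0.3 × 9.8 = 2.940 m/s².
Reaction distance = 4.3000 × 1 = 4.300 m.
Braking distance needed to stop: v²/(2a) = 18.490 / 5.880 = 3.145 m, so total needed = 4.300 + 3.145 = 7.445 m > 5 m — it cannot stop.
Distance remaining when braking begins: 5 − 4.300 = 0.700 m.
v² = v₀² − 2a·d = 18.490 − 2 × 2.940 × 0.700 = 14.374 m²/s².
v = √14.374 = 3.791 m/s.

No — it strikes the obstacle at 3.8 m/s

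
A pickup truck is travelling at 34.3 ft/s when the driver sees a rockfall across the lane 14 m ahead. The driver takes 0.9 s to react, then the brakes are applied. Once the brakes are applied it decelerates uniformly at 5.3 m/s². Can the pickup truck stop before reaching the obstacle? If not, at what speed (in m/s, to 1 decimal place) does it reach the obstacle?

34.3 ft/s × 0.3048 = 10.4546 m/s.
Reaction distance = 10.4546 × 0.9 = 9.409 m.
Braking distance needed to stop: v²/(2a) = 109.299 / 10.600 = 10.311 m, so total needed = 9.409 + 10.311 = 19.720 m > 14 m — it cannot stop.
Distance remaining when braking begins: 14 − 9.409 = 4.591 m.
v² = v₀² − 2a·d = 109.299 − 2 × 5.300 × 4.591 = 60.634 m²/s².
v = √60.634 = 7.787 m/s.

No — it strikes the obstacle at 7.8 m/s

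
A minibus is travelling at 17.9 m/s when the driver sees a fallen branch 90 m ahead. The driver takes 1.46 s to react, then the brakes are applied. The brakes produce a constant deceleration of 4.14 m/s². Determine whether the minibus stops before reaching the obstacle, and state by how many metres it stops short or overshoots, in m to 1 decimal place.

Yes — it stops 25.2 m short of the obstacle

Reaction distance = 17.9000 × 1.46 = 26.134 m.
Braking distance = v²/(2a) = 320.410 / 8.280 = 38.697 m.
Total stopping distance = 26.134 + 38.697 = 64.831 m, vs 90 m available — it stops with 90 − 64.831 = 25.169 m to spare.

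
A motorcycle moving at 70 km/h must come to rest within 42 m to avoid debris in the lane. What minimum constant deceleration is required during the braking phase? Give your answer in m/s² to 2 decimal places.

70 km/h ÷ 3.6 = 19.4444 m/s.
v² = 2a·d ⇒ a = v²/(2d) = 19.4444² / (2 × 42.000) = 378.085 / 84.000 = 4.5010 m/s².

Required deceleration ≈ 4.50 m/s²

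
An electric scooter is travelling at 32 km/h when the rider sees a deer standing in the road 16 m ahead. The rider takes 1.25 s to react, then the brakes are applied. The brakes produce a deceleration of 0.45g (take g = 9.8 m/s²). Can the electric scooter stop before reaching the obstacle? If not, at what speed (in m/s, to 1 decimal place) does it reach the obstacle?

32 km/h ÷ 3.6 = 8.8889 m/s.
a = 0.45 × 9.8 = 4.410 m/s².
Reaction distance = 8.8889 × 1.25 = 11.111 m.
Braking distance needed to stop: v²/(2a) = 79.013 / 8.820 = 8.958 m, so total needed = 11.111 + 8.958 = 20.069 m > 16 m — it cannot stop.
Distance remaining when braking begins: 16 − 11.111 = 4.889 m.
v² = v₀² − 2a·d = 79.013 − 2 × 4.410 × 4.889 = 35.892 m²/s².
v = √35.892 = 5.991 m/s.

No — it strikes the obstacle at 6.0 m/s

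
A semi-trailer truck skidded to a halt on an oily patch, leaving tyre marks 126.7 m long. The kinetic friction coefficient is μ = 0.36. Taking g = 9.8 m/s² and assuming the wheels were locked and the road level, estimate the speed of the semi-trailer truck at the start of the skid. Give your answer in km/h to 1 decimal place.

Initial speed ≈ 107.6 km/h

Deceleration a = μg = 0.36 × 9.8 = 3.528 m/s².
v = √(2a·d) = √(2 × 3.528 × 126.7) = √893.995 = 29.8997 m/s.
= 29.8997 × 3.6 = 107.639 km/h.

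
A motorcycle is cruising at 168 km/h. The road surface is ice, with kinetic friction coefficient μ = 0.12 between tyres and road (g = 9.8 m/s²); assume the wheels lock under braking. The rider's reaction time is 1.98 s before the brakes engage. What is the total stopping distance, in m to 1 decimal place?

Total stopping distance ≈ 1018.3 m

168 km/h ÷ 3.6 = 46.6667 m/s.
a = μg = 0.12 × 9.8 = 1.176 m/s².
Reaction distance = v·t_r = 46.6667 × 1.98 = 92.400 m.
Braking distance = v²/(2a) = 46.6667² / (2 × 1.176) = 2177.781 / 2.352 = 925.927 m.
Total = 92.400 + 925.927 = 1018.327 m.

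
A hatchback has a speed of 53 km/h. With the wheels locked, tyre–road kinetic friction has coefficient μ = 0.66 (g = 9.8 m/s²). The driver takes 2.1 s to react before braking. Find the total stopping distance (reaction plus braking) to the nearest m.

Total stopping distance ≈ 48 m

53 km/h ÷ 3.6 = 14.7222 m/s.
a = μg = 0.66 × 9.8 = 6.468 m/s².
Reaction distance = v·t_r = 14.7222 × 2.1 = 30.917 m.
Braking distance = v²/(2a) = 14.7222² / (2 × 6.468) = 216.743 / 12.936 = 16.755 m.
Total = 30.917 + 16.755 = 47.672 m.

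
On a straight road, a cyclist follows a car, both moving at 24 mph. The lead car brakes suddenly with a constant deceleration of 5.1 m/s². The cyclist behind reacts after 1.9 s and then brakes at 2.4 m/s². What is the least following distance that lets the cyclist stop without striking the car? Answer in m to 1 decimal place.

24 mph × 0.44704 = 10.7290 m/s.
Leader travels v²/(2a_L) = 115.111 / 10.200 = 11.285 m before stopping.
Follower covers v·t_r = 10.7290 × 1.9 = 20.385 m while reacting, then v²/(2a_F) = 115.111 / 4.800 = 23.981 m while braking, for a total of 20.385 + 23.981 = 44.366 m.
Since a_F ≤ a_L and the follower starts braking later, the follower is never slower than the leader, so the closest approach is when both have stopped.
Minimum gap = 44.366 − 11.285 = 33.081 m.

Minimum gap ≈ 33.1 m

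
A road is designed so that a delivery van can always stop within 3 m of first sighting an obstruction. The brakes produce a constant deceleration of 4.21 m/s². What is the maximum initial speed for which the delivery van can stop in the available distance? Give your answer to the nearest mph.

v²/(2a) = d ⇒ v = √(2 × 4.210 × 3) = √25.26 = 5.0259 m/s.
5.0259 m/s ÷ 0.44704 = 11.243 mph.

Maximum speed ≈ 11 mph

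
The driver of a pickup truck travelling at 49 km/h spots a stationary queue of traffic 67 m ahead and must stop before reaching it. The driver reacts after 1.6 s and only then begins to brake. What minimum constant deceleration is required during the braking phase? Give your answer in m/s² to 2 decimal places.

49 km/h ÷ 3.6 = 13.6111 m/s.
Distance covered during reaction = 13.6111 × 1.6 = 21.778 m.
Distance available for braking: 67 − 21.778 = 45.222 m.
v² = 2a·d ⇒ a = v²/(2d) = 13.6111² / (2 × 45.222) = 185.262 / 90.444 = 2.0484 m/s².

Required deceleration ≈ 2.05 m/s²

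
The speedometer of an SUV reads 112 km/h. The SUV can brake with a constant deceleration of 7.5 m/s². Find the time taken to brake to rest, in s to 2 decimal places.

112 km/h ÷ 3.6 = 31.1111 m/s.
Braking time = v/a = 31.1111 / 7.500 = 4.148 s.

Braking time ≈ 4.15 s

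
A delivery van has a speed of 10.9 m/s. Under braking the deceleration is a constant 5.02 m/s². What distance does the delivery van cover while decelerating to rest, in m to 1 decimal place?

Braking distance ≈ 11.8 m

Braking distance = v²/(2a) = 10.9000² / (2 × 5.020) = 118.810 / 10.040 = 11.834 m.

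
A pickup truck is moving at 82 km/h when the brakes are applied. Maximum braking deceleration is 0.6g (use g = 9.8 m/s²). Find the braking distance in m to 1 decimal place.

82 km/h ÷ 3.6 = 22.7778 m/s.
a = 0.6 × 9.8 = 5.880 m/s².
Braking distance = v²/(2a) = 22.7778² / (2 × 5.880) = 518.828 / 11.760 = 44.118 m.

Braking distance ≈ 44.1 m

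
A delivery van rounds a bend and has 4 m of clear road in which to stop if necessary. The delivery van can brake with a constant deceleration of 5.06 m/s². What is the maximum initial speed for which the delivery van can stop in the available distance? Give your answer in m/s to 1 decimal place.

Maximum speed ≈ 6.4 m/s

v²/(2a) = d ⇒ v = √(2 × 5.060 × 4) = √40.48 = 6.3624 m/s.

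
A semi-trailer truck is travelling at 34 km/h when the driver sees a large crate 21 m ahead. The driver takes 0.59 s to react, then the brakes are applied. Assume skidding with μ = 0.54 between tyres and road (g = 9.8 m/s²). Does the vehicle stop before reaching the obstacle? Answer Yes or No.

34 km/h ÷ 3.6 = 9.4444 m/s.
a = μg = 0.54 × 9.8 = 5.292 m/s².
Reaction distance = 9.4444 × 0.59 = 5.572 m.
Braking distance = v²/(2a) = 89.197 / 10.584 = 8.428 m.
Total stopping distance = 5.572 + 8.428 = 14.000 m, vs 21 m available — it stops with 21 − 14.000 = 7.000 m to spare.

Yes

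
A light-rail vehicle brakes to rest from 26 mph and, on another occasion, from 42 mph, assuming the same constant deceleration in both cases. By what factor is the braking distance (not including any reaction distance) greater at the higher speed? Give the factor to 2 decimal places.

Braking distance d = v²/(2a), so with a fixed, d ∝ v².
Factor = (42/26)² = 1.6154² = 2.6095.

Factor ≈ 2.61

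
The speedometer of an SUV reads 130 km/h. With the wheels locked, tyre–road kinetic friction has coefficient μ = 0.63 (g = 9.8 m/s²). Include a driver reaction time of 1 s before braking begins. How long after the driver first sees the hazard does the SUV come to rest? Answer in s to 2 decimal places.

130 km/h ÷ 3.6 = 36.1111 m/s.
a = μg = 0.63 × 9.8 = 6.174 m/s².
Braking time = v/a = 36.1111 / 6.174 = 5.849 s.
Total = 1 + 5.849 = 6.849 s.

Total time ≈ 6.85 s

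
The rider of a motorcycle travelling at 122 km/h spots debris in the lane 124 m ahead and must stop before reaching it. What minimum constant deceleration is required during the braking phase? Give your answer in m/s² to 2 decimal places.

122 km/h ÷ 3.6 = 33.8889 m/s.
v² = 2a·d ⇒ a = v²/(2d) = 33.8889² / (2 × 124.000) = 1148.458 / 248.000 = 4.6309 m/s².

Required deceleration ≈ 4.63 m/s²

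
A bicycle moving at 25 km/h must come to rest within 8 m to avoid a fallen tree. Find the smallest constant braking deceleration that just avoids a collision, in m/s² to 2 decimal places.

Required deceleration ≈ 3.01 m/s²

25 km/h ÷ 3.6 = 6.9444 m/s.
v² = 2a·d ⇒ a = v²/(2d) = 6.9444² / (2 × 8.000) = 48.225 / 16.000 = 3.0141 m/s².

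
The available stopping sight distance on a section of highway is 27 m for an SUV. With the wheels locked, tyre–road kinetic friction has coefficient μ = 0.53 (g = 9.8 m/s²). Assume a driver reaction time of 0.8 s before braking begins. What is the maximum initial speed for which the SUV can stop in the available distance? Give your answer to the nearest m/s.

a = μg = 0.53 × 9.8 = 5.194 m/s².
Stopping distance: v·t_r + v²/(2a) = 27 with t_r = 0.8 s and a = 5.194 m/s².
So v² + 8.310 v − 280.48 = 0.
Positive root: v = −a·t_r + √((a·t_r)² + 2a·d) = −4.155 + √(17.264 + 280.48) = 13.1003 m/s.

Maximum speed ≈ 13 m/s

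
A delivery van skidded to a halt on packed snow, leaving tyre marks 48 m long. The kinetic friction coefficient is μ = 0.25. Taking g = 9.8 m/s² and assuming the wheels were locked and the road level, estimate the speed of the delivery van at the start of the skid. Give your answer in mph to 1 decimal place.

Deceleration a = μg = 0.25 × 9.8 = 2.450 m/s².
v = √(2a·d) = √(2 × 2.450 × 48) = √235.200 = 15.3362 m/s.
= 15.3362 ÷ 0.44704 = 34.306 mph.

Initial speed ≈ 34.3 mph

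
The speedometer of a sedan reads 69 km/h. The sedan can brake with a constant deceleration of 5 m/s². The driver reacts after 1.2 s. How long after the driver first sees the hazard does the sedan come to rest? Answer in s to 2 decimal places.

69 km/h ÷ 3.6 = 19.1667 m/s.
Braking time = v/a = 19.1667 / 5.000 = 3.833 s.
Total = 1.2 + 3.833 = 5.033 s.

Total time ≈ 5.03 s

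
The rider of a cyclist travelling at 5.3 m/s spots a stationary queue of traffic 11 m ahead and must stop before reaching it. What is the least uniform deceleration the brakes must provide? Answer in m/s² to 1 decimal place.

v² = 2a·d ⇒ a = v²/(2d) = 5.3000² / (2 × 11.000) = 28.090 / 22.000 = 1.2768 m/s².

Required deceleration ≈ 1.3 m/s²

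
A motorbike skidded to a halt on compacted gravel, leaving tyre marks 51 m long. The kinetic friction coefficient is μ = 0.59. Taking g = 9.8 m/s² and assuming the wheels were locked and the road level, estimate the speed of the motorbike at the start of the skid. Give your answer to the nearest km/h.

Deceleration a = μg = 0.59 × 9.8 = 5.782 m/s².
v = √(2a·d) = √(2 × 5.782 × 51) = √589.764 = 24.2851 m/s.
= 24.2851 × 3.6 = 87.426 km/h.

Initial speed ≈ 87 km/h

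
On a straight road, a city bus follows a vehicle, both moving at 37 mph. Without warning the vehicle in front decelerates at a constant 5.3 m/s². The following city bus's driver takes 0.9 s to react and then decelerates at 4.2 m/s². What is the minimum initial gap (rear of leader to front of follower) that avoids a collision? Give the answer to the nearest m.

37 mph × 0.44704 = 16.5405 m/s.
Leader travels v²/(2a_L) = 273.588 / 10.600 = 25.810 m before stopping.
Follower covers v·t_r = 16.5405 × 0.9 = 14.886 m while reacting, then v²/(2a_F) = 273.588 / 8.400 = 32.570 m while braking, for a total of 14.886 + 32.570 = 47.456 m.
Since a_F ≤ a_L and the follower starts braking later, the follower is never slower than the leader, so the closest approach is when both have stopped.
Minimum gap = 47.456 − 25.810 = 21.646 m.

Minimum gap ≈ 22 m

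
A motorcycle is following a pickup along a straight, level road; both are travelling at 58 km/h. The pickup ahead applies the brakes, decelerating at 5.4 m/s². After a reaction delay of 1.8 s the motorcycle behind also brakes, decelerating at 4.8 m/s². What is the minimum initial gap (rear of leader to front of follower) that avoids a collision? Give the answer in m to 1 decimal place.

58 km/h ÷ 3.6 = 16.1111 m/s.
Leader travels v²/(2a_L) = 259.568 / 10.800 = 24.034 m before stopping.
Follower covers v·t_r = 16.1111 × 1.8 = 29.000 m while reacting, then v²/(2a_F) = 259.568 / 9.600 = 27.038 m while braking, for a total of 29.000 + 27.038 = 56.038 m.
Since a_F ≤ a_L and the follower starts braking later, the follower is never slower than the leader, so the closest approach is when both have stopped.
Minimum gap = 56.038 − 24.034 = 32.004 m.

Minimum gap ≈ 32.0 m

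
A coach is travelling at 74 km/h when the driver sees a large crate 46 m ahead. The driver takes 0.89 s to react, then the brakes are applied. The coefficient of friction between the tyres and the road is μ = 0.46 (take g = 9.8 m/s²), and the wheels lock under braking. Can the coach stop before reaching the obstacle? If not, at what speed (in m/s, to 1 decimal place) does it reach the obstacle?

74 km/h ÷ 3.6 = 20.5556 m/s.
a = μg = 0.46 × 9.8 = 4.508 m/s².
Reaction distance = 20.5556 × 0.89 = 18.294 m.
Braking distance needed to stop: v²/(2a) = 422.533 / 9.016 = 46.865 m, so total needed = 18.294 + 46.865 = 65.159 m > 46 m — it cannot stop.
Distance remaining when braking begins: 46 − 18.294 = 27.706 m.
v² = v₀² − 2a·d = 422.533 − 2 × 4.508 × 27.706 = 172.736 m²/s².
v = √172.736 = 13.143 m/s.

No — it strikes the obstacle at 13.1 m/s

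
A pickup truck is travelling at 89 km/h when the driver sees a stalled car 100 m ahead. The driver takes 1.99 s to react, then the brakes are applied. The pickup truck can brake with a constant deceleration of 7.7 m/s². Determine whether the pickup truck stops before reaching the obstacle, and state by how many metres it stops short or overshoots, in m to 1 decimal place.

89 km/h ÷ 3.6 = 24.7222 m/s.
Reaction distance = 24.7222 × 1.99 = 49.197 m.
Braking distance = v²/(2a) = 611.187 / 15.400 = 39.687 m.
Total stopping distance = 49.197 + 39.687 = 88.884 m, vs 100 m available — it stops with 100 − 88.884 = 11.116 m to spare.

Yes — it stops 11.1 m short of the obstacle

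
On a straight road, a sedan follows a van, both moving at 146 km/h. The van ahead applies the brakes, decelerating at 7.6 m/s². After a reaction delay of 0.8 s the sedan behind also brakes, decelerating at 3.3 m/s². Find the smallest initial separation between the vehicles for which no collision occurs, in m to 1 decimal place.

Minimum gap ≈ 173.4 m

146 km/h ÷ 3.6 = 40.5556 m/s.
Leader travels v²/(2a_L) = 1644.757 / 15.200 = 108.208 m before stopping.
Follower covers v·t_r = 40.5556 × 0.8 = 32.444 m while reacting, then v²/(2a_F) = 1644.757 / 6.600 = 249.206 m while braking, for a total of 32.444 + 249.206 = 281.650 m.
Since a_F ≤ a_L and the follower starts braking later, the follower is never slower than the leader, so the closest approach is when both have stopped.
Minimum gap = 281.650 − 108.208 = 173.442 m.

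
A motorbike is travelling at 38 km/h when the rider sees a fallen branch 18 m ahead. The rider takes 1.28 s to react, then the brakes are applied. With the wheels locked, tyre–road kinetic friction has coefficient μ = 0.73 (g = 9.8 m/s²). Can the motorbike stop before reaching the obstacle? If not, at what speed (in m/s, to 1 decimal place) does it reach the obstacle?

38 km/h ÷ 3.6 = 10.5556 m/s.
a = μg = 0.73 × 9.8 = 7.154 m/s².
Reaction distance = 10.5556 × 1.28 = 13.511 m.
Braking distance needed to stop: v²/(2a) = 111.421 / 14.308 = 7.787 m, so total needed = 13.511 + 7.787 = 21.298 m > 18 m — it cannot stop.
Distance remaining when braking begins: 18 − 13.511 = 4.489 m.
v² = v₀² − 2a·d = 111.421 − 2 × 7.154 × 4.489 = 47.192 m²/s².
v = √47.192 = 6.870 m/s.

No — it strikes the obstacle at 6.9 m/s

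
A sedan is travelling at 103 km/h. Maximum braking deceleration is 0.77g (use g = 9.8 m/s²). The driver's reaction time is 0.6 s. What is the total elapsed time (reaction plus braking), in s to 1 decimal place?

103 km/h ÷ 3.6 = 28.6111 m/s.
a = 0.77 × 9.8 = 7.546 m/s².
Braking time = v/a = 28.6111 / 7.546 = 3.792 s.
Total = 0.6 + 3.792 = 4.392 s.

Total time ≈ 4.4 s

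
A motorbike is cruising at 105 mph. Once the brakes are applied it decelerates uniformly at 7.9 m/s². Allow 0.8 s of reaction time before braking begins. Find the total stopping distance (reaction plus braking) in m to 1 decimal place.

Total stopping distance ≈ 177.0 m

105 mph × 0.44704 = 46.9392 m/s.
Reaction distance = v·t_r = 46.9392 × 0.8 = 37.551 m.
Braking distance = v²/(2a) = 46.9392² / (2 × 7.900) = 2203.288 / 15.800 = 139.449 m.
Total = 37.551 + 139.449 = 177.000 m.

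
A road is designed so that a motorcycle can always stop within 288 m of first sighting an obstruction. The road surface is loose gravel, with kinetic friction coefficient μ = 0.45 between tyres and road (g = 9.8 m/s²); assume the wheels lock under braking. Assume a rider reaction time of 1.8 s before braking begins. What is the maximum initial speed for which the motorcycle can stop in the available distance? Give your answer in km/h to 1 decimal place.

Maximum speed ≈ 155.1 km/h

a = μg = 0.45 × 9.8 = 4.410 m/s².
Stopping distance: v·t_r + v²/(2a) = 288 with t_r = 1.8 s and a = 4.410 m/s².
So v² + 15.876 v − 2540.16 = 0.
Positive root: v = −a·t_r + √((a·t_r)² + 2a·d) = −7.938 + √(63.012 + 2540.16) = 43.0833 m/s.
43.0833 m/s × 3.6 = 155.100 km/h.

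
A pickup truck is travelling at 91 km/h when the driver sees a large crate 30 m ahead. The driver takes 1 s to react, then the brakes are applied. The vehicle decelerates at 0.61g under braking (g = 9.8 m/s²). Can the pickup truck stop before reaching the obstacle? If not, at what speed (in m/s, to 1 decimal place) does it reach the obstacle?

No — it strikes the obstacle at 24.1 m/s

91 km/h ÷ 3.6 = 25.2778 m/s.
a = 0.61 × 9.8 = 5.978 m/s².
Reaction distance = 25.2778 × 1 = 25.278 m.
Braking distance needed to stop: v²/(2a) = 638.967 / 11.956 = 53.443 m, so total needed = 25.278 + 53.443 = 78.721 m > 30 m — it cannot stop.
Distance remaining when braking begins: 30 − 25.278 = 4.722 m.
v² = v₀² − 2a·d = 638.967 − 2 × 5.978 × 4.722 = 582.511 m²/s².
v = √582.511 = 24.135 m/s.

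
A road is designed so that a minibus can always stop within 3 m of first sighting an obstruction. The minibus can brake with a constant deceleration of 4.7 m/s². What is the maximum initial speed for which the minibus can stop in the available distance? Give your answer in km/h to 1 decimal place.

Maximum speed ≈ 19.1 km/h

v²/(2a) = d ⇒ v = √(2 × 4.700 × 3) = √28.20 = 5.3104 m/s.
5.3104 m/s × 3.6 = 19.117 km/h.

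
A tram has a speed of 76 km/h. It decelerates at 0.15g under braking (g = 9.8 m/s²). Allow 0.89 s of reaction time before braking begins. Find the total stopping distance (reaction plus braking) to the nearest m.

Total stopping distance ≈ 170 m

76 km/h ÷ 3.6 = 21.1111 m/s.
a = 0.15 × 9.8 = 1.470 m/s².
Reaction distance = v·t_r = 21.1111 × 0.89 = 18.789 m.
Braking distance = v²/(2a) = 21.1111² / (2 × 1.470) = 445.679 / 2.940 = 151.591 m.
Total = 18.789 + 151.591 = 170.380 m.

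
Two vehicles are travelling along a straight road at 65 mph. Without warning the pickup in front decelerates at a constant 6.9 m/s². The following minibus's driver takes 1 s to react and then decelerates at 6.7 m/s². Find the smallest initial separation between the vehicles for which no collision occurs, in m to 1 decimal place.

65 mph × 0.44704 = 29.0576 m/s.
Leader travels v²/(2a_L) = 844.344 / 13.800 = 61.184 m before stopping.
Follower covers v·t_r = 29.0576 × 1 = 29.058 m while reacting, then v²/(2a_F) = 844.344 / 13.400 = 63.011 m while braking, for a total of 29.058 + 63.011 = 92.069 m.
Since a_F ≤ a_L and the follower starts braking later, the follower is never slower than the leader, so the closest approach is when both have stopped.
Minimum gap = 92.069 − 61.184 = 30.885 m.

Minimum gap ≈ 30.9 m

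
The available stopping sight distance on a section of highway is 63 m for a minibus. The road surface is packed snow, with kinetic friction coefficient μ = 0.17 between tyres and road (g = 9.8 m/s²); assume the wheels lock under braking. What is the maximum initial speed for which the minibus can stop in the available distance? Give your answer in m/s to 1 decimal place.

a = μg = 0.17 × 9.8 = 1.666 m/s².
v²/(2a) = d ⇒ v = √(2 × 1.666 × 63) = √209.92 = 14.4886 m/s.

Maximum speed ≈ 14.5 m/s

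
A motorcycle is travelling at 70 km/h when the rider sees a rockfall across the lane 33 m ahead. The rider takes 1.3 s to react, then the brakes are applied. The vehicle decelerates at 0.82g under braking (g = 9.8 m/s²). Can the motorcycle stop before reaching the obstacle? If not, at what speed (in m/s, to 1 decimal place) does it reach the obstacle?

70 km/h ÷ 3.6 = 19.4444 m/s.
a = 0.82 × 9.8 = 8.036 m/s².
Reaction distance = 19.4444 × 1.3 = 25.278 m.
Braking distance needed to stop: v²/(2a) = 378.085 / 16.072 = 23.524 m, so total needed = 25.278 + 23.524 = 48.802 m > 33 m — it cannot stop.
Distance remaining when braking begins: 33 − 25.278 = 7.722 m.
v² = v₀² − 2a·d = 378.085 − 2 × 8.036 × 7.722 = 253.977 m²/s².
v = √253.977 = 15.937 m/s.

No — it strikes the obstacle at 15.9 m/s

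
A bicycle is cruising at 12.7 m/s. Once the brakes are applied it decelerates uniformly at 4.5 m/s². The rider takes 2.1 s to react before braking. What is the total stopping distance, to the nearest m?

Reaction distance = v·t_r = 12.7000 × 2.1 = 26.670 m.
Braking distance = v²/(2a) = 12.7000² / (2 × 4.500) = 161.290 / 9.000 = 17.921 m.
Total = 26.670 + 17.921 = 44.591 m.

Total stopping distance ≈ 45 m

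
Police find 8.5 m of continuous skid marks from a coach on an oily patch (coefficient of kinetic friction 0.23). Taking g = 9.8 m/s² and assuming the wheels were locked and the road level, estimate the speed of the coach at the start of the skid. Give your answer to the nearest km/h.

Initial speed ≈ 22 km/h

Deceleration a = μg = 0.23 × 9.8 = 2.254 m/s².
v = √(2a·d) = √(2 × 2.254 × 8.5) = √38.318 = 6.1902 m/s.
= 6.1902 × 3.6 = 22.285 km/h.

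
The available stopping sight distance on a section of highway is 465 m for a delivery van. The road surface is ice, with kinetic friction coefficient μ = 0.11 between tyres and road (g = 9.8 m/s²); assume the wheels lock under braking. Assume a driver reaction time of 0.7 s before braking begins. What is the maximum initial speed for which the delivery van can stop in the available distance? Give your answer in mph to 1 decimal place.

Maximum speed ≈ 69.2 mph

a = μg = 0.11 × 9.8 = 1.078 m/s².
Stopping distance: v·t_r + v²/(2a) = 465 with t_r = 0.7 s and a = 1.078 m/s².
So v² + 1.509 v − 1002.54 = 0.
Positive root: v = −a·t_r + √((a·t_r)² + 2a·d) = −0.755 + √(0.570 + 1002.54) = 30.9169 m/s.
30.9169 m/s ÷ 0.44704 = 69.159 mph.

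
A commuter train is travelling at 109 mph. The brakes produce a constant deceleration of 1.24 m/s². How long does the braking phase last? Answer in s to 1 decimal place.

Braking time ≈ 39.3 s

109 mph × 0.44704 = 48.7274 m/s.
Braking time = v/a = 48.7274 / 1.240 = 39.296 s.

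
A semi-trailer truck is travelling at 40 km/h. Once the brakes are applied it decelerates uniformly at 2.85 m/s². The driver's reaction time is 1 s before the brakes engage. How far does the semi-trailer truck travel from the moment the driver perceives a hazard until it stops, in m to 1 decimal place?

Total stopping distance ≈ 32.8 m

40 km/h ÷ 3.6 = 11.1111 m/s.
Reaction distance = v·t_r = 11.1111 × 1 = 11.111 m.
Braking distance = v²/(2a) = 11.1111² / (2 × 2.850) = 123.457 / 5.700 = 21.659 m.
Total = 11.111 + 21.659 = 32.770 m.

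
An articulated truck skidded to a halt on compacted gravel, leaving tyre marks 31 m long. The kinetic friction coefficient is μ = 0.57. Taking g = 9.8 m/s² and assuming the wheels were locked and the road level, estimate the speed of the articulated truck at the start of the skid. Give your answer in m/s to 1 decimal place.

Initial speed ≈ 18.6 m/s

Deceleration a = μg = 0.57 × 9.8 = 5.586 m/s².
v = √(2a·d) = √(2 × 5.586 × 31) = √346.332 = 18.6100 m/s.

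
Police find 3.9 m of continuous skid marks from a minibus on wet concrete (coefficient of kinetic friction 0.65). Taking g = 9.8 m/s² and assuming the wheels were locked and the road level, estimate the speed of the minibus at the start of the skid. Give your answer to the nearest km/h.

Deceleration a = μg = 0.65 × 9.8 = 6.370 m/s².
v = √(2a·d) = √(2 × 6.370 × 3.9) = √49.686 = 7.0488 m/s.
= 7.0488 × 3.6 = 25.376 km/h.

Initial speed ≈ 25 km/h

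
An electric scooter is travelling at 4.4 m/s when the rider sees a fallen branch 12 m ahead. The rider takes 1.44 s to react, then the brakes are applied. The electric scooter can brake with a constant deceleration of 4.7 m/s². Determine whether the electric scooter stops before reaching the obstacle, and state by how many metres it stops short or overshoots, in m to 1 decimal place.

Yes — it stops 3.6 m short of the obstacle

Reaction distance = 4.4000 × 1.44 = 6.336 m.
Braking distance = v²/(2a) = 19.360 / 9.400 = 2.060 m.
Total stopping distance = 6.336 + 2.060 = 8.396 m, vs 12 m available — it stops with 12 − 8.396 = 3.604 m to spare.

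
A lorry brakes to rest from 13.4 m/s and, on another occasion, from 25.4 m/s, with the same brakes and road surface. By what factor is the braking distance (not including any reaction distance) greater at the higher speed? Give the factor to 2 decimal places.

Factor ≈ 3.59

Braking distance d = v²/(2a), so with a fixed, d ∝ v².
Factor = (25.4/13.4)² = 1.8955² = 3.5929.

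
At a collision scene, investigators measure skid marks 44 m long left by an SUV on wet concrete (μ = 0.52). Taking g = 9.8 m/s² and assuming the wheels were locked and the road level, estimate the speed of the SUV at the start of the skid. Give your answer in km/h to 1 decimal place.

Initial speed ≈ 76.2 km/h

Deceleration a = μg = 0.52 × 9.8 = 5.096 m/s².
v = √(2a·d) = √(2 × 5.096 × 44) = √448.448 = 21.1766 m/s.
= 21.1766 × 3.6 = 76.236 km/h.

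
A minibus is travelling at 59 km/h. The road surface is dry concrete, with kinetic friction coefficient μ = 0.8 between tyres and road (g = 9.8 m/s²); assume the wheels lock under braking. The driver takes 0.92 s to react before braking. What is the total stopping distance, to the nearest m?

Total stopping distance ≈ 32 m

59 km/h ÷ 3.6 = 16.3889 m/s.
a = μg = 0.8 × 9.8 = 7.840 m/s².
Reaction distance = v·t_r = 16.3889 × 0.92 = 15.078 m.
Braking distance = v²/(2a) = 16.3889² / (2 × 7.840) = 268.596 / 15.680 = 17.130 m.
Total = 15.078 + 17.130 = 32.208 m.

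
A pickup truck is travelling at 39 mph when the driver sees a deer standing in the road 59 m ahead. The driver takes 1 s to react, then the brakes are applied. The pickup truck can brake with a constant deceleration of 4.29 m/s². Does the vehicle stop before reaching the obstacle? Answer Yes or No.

39 mph × 0.44704 = 17.4346 m/s.
Reaction distance = 17.4346 × 1 = 17.435 m.
Braking distance = v²/(2a) = 303.965 / 8.580 = 35.427 m.
Total stopping distance = 17.435 + 35.427 = 52.862 m, vs 59 m available — it stops with 59 − 52.862 = 6.138 m to spare.

Yes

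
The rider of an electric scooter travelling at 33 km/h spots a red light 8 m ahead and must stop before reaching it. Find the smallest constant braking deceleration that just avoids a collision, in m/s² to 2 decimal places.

Required deceleration ≈ 5.25 m/s²

33 km/h ÷ 3.6 = 9.1667 m/s.
v² = 2a·d ⇒ a = v²/(2d) = 9.1667² / (2 × 8.000) = 84.028 / 16.000 = 5.2518 m/s².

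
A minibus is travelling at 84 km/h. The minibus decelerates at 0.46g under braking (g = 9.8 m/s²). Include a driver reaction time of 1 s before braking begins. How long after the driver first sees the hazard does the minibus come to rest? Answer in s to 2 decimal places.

Total time ≈ 6.18 s

84 km/h ÷ 3.6 = 23.3333 m/s.
a = 0.46 × 9.8 = 4.508 m/s².
Braking time = v/a = 23.3333 / 4.508 = 5.176 s.
Total = 1 + 5.176 = 6.176 s.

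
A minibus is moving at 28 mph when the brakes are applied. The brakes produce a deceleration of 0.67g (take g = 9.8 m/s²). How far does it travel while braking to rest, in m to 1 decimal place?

Braking distance ≈ 11.9 m

28 mph × 0.44704 = 12.5171 m/s.
a = 0.67 × 9.8 = 6.566 m/s².
Braking distance = v²/(2a) = 12.5171² / (2 × 6.566) = 156.678 / 13.132 = 11.931 m.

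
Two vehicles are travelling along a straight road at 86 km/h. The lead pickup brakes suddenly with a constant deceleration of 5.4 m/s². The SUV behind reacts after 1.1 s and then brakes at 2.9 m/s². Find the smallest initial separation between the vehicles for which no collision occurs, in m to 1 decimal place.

86 km/h ÷ 3.6 = 23.8889 m/s.
Leader travels v²/(2a_L) = 570.680 / 10.800 = 52.841 m before stopping.
Follower covers v·t_r = 23.8889 × 1.1 = 26.278 m while reacting, then v²/(2a_F) = 570.680 / 5.800 = 98.393 m while braking, for a total of 26.278 + 98.393 = 124.671 m.
Since a_F ≤ a_L and the follower starts braking later, the follower is never slower than the leader, so the closest approach is when both have stopped.
Minimum gap = 124.671 − 52.841 = 71.830 m.

Minimum gap ≈ 71.8 m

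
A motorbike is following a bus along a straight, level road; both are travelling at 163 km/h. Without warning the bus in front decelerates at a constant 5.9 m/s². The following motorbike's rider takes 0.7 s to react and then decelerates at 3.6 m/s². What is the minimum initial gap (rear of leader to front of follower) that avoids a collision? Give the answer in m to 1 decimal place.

Minimum gap ≈ 142.7 m

163 km/h ÷ 3.6 = 45.2778 m/s.
Leader travels v²/(2a_L) = 2050.079 / 11.800 = 173.736 m before stopping.
Follower covers v·t_r = 45.2778 × 0.7 = 31.694 m while reacting, then v²/(2a_F) = 2050.079 / 7.200 = 284.733 m while braking, for a total of 31.694 + 284.733 = 316.427 m.
Since a_F ≤ a_L and the follower starts braking later, the follower is never slower than the leader, so the closest approach is when both have stopped.
Minimum gap = 316.427 − 173.736 = 142.691 m.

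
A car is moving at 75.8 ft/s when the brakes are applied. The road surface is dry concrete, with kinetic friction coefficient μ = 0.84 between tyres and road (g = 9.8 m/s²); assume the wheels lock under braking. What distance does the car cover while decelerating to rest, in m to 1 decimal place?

75.8 ft/s × 0.3048 = 23.1038 m/s.
a = μg = 0.84 × 9.8 = 8.232 m/s².
Braking distance = v²/(2a) = 23.1038² / (2 × 8.232) = 533.786 / 16.464 = 32.421 m.

Braking distance ≈ 32.4 m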